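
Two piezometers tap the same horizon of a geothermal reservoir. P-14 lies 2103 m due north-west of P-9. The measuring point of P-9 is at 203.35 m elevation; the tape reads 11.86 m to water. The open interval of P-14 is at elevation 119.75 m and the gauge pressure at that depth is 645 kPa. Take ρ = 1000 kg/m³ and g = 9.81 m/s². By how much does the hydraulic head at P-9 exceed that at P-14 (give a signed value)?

Total head at P-9: h = 203.35 − 11.86 = 191.49 m.
Pressure head at P-14: ψ = P/(ρg) = 645×1000 / (1000 × 9.81) = 65.75 m.
Total head at P-14: h = z + ψ = 119.75 + 65.75 = 185.50 m.
Head difference: h(P-9) − h(P-14) = 191.49 − 185.50 = 5.99 m.

Δh ≈ 5.99 m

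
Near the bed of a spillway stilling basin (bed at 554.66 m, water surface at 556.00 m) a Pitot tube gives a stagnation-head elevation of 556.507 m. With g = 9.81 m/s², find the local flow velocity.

Near the bed, under hydrostatic conditions, the piezometric head (z + ψ) equals the free-surface elevation, 556.00 m.
Velocity head = total − piezometric = 556.507 − 556.00 = 0.507 m.
v = √(2g·h_v) = √(2 × 9.81 × 0.507) = 3.15 m/s.

v ≈ 3.15 m/s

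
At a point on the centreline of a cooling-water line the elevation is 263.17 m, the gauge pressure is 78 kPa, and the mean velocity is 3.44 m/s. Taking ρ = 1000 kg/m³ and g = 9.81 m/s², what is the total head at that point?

h ≈ 271.72 m

Pressure head ψ = P/(ρg) = 78×1000 / (1000 × 9.81) = 7.95 m.
Velocity head = v²/(2g) = 3.44² / (2 × 9.81) = 0.603 m.
h = z + ψ + v²/(2g) = 263.17 + 7.95 + 0.603 = 271.72 m.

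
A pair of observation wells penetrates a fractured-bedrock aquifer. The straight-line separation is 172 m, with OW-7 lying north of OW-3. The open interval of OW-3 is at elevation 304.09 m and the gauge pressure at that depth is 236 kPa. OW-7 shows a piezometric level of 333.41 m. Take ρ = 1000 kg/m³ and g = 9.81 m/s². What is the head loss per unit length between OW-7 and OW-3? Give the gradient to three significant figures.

i ≈ 0.0306 m/m

Pressure head at OW-3: ψ = P/(ρg) = 236×1000 / (1000 × 9.81) = 24.06 m.
Total head at OW-3: h = z + ψ = 304.09 + 24.06 = 328.15 m.
Total head at OW-7: h = 333.41 m (water level in the piezometer is the total head).
Head difference: h(OW-3) − h(OW-7) = 328.15 − 333.41 = -5.26 m.
Hydraulic gradient: i = |Δh| / L = 5.26 / 172 = 0.0306.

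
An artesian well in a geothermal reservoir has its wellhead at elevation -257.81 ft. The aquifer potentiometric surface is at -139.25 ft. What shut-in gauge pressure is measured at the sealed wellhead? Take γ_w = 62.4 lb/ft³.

P ≈ 51.4 psi

Head above the cap: Δh = -139.25 − (-257.81) = 118.56 ft.
P = γΔh/144 = 62.4 × 118.56 / 144 = 51.4 psi.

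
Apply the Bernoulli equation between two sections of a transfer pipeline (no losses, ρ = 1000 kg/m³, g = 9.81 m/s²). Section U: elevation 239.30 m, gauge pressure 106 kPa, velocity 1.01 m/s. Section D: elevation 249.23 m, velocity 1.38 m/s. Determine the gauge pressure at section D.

Pressure head at U: ψ₁ = P₁/(ρg) = 106×1000 / (1000 × 9.81) = 10.81 m.
Velocity heads: v₁²/2g = 1.01²/19.62 = 0.052 m; v₂²/2g = 1.38²/19.62 = 0.097 m.
Total head H = z₁ + ψ₁ + v₁²/2g = 239.30 + 10.81 + 0.052 = 250.16 m.
ψ₂ = H − z₂ − v₂²/2g = 250.16 − 249.23 − 0.097 = 0.83 m.
P₂ = ρgψ₂ = 1000 × 9.81 × 0.83 ≈ 8.14 kPa.

P₂ ≈ 8.14 kPa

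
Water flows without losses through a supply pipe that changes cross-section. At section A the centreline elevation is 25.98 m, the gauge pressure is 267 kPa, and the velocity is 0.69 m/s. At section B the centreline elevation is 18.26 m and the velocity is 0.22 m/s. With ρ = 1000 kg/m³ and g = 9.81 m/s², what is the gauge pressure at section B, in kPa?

Pressure head at A: ψ₁ = P₁/(ρg) = 267×1000 / (1000 × 9.81) = 27.22 m.
Velocity heads: v₁²/2g = 0.69²/19.62 = 0.024 m; v₂²/2g = 0.22²/19.62 = 0.002 m.
Total head H = z₁ + ψ₁ + v₁²/2g = 25.98 + 27.22 + 0.024 = 53.22 m.
ψ₂ = H − z₂ − v₂²/2g = 53.22 − 18.26 − 0.002 = 34.96 m.
P₂ = ρgψ₂ = 1000 × 9.81 × 34.96 ≈ 343 kPa.

P₂ ≈ 343 kPa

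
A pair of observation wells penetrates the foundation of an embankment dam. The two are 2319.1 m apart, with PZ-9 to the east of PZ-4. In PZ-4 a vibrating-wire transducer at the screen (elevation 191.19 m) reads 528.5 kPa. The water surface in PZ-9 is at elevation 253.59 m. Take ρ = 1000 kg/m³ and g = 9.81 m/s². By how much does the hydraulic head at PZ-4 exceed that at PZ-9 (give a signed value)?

Δh ≈ -8.53 m

Pressure head at PZ-4: ψ = P/(ρg) = 528.5×1000 / (1000 × 9.81) = 53.87 m.
Total head at PZ-4: h = z + ψ = 191.19 + 53.87 = 245.06 m.
Total head at PZ-9: h = 253.59 m (water level in the piezometer is the total head).
Head difference: h(PZ-4) − h(PZ-9) = 245.06 − 253.59 = -8.53 m.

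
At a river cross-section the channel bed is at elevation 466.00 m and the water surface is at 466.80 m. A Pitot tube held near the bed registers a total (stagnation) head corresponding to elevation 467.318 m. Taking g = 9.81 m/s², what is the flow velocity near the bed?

v ≈ 3.19 m/s

Near the bed, under hydrostatic conditions, the piezometric head (z + ψ) equals the free-surface elevation, 466.80 m.
Velocity head = total − piezometric = 467.318 − 466.80 = 0.518 m.
v = √(2g·h_v) = √(2 × 9.81 × 0.518) = 3.19 m/s.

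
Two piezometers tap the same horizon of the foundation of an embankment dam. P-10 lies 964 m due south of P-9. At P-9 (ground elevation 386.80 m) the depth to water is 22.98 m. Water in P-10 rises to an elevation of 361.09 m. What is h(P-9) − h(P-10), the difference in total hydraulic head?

Total head at P-9: h = 386.80 − 22.98 = 363.82 m.
Total head at P-10: h = 361.09 m (water level in the piezometer is the total head).
Head difference: h(P-9) − h(P-10) = 363.82 − 361.09 = 2.73 m.

Δh ≈ 2.73 m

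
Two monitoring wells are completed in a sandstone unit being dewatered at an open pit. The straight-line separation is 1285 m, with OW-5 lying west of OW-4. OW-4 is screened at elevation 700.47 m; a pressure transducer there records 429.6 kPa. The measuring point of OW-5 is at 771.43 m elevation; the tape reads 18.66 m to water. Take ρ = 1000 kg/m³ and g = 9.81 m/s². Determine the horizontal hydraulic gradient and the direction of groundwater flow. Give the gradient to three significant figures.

Pressure head at OW-4: ψ = P/(ρg) = 429.6×1000 / (1000 × 9.81) = 43.79 m.
Total head at OW-4: h = z + ψ = 700.47 + 43.79 = 744.26 m.
Total head at OW-5: h = 771.43 − 18.66 = 752.77 m.
Head difference: h(OW-4) − h(OW-5) = 744.26 − 752.77 = -8.51 m.
Hydraulic gradient: i = |Δh| / L = 8.51 / 1285 = 0.00662.
Flow is from higher to lower head: from OW-5 toward OW-4, i.e. toward the east.

i ≈ 0.00662; groundwater flows toward the east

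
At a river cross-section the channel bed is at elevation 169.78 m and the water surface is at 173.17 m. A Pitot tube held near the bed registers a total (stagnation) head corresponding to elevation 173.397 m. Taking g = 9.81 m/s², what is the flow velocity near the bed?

v ≈ 2.11 m/s

Near the bed, under hydrostatic conditions, the piezometric head (z + ψ) equals the free-surface elevation, 173.17 m.
Velocity head = total − piezometric = 173.397 − 173.17 = 0.227 m.
v = √(2g·h_v) = √(2 × 9.81 × 0.227) = 2.11 m/s.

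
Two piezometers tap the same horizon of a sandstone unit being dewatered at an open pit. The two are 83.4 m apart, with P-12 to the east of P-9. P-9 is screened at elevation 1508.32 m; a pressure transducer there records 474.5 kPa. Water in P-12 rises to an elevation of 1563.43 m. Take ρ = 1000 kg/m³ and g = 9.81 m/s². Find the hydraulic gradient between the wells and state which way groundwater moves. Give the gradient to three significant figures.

i ≈ 0.0808; groundwater flows toward the west

Pressure head at P-9: ψ = P/(ρg) = 474.5×1000 / (1000 × 9.81) = 48.37 m.
Total head at P-9: h = z + ψ = 1508.32 + 48.37 = 1556.69 m.
Total head at P-12: h = 1563.43 m (water level in the piezometer is the total head).
Head difference: h(P-9) − h(P-12) = 1556.69 − 1563.43 = -6.74 m.
Hydraulic gradient: i = |Δh| / L = 6.74 / 83.4 = 0.0808.
Flow is from higher to lower head: from P-12 toward P-9, i.e. toward the west.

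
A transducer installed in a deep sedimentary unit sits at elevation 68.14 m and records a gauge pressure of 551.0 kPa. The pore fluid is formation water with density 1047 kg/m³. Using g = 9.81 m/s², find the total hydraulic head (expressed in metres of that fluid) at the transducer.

h ≈ 121.79 m

ψ = P/(ρg) = 551.0×1000 / (1047 × 9.81) = 53.65 m.
h = z + ψ = 68.14 + 53.65 = 121.79 m.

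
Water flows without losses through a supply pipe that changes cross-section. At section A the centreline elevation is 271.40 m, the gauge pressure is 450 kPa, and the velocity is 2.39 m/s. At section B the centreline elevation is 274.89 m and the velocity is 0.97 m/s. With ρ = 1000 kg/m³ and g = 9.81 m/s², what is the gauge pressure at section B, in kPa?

Pressure head at A: ψ₁ = P₁/(ρg) = 450×1000 / (1000 × 9.81) = 45.87 m.
Velocity heads: v₁²/2g = 2.39²/19.62 = 0.291 m; v₂²/2g = 0.97²/19.62 = 0.048 m.
Total head H = z₁ + ψ₁ + v₁²/2g = 271.40 + 45.87 + 0.291 = 317.56 m.
ψ₂ = H − z₂ − v₂²/2g = 317.56 − 274.89 − 0.048 = 42.62 m.
P₂ = ρgψ₂ = 1000 × 9.81 × 42.62 ≈ 418 kPa.

P₂ ≈ 418 kPa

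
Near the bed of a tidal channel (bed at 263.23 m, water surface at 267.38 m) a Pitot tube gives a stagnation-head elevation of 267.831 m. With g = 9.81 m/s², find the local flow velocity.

v ≈ 2.97 m/s

Near the bed, under hydrostatic conditions, the piezometric head (z + ψ) equals the free-surface elevation, 267.38 m.
Velocity head = total − piezometric = 267.831 − 267.38 = 0.451 m.
v = √(2g·h_v) = √(2 × 9.81 × 0.451) = 2.97 m/s.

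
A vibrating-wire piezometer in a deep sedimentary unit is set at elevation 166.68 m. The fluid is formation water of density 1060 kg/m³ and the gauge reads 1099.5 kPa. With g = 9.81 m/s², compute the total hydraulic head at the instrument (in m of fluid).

h ≈ 272.42 m

ψ = P/(ρg) = 1099.5×1000 / (1060 × 9.81) = 105.74 m.
h = z + ψ = 166.68 + 105.74 = 272.42 m.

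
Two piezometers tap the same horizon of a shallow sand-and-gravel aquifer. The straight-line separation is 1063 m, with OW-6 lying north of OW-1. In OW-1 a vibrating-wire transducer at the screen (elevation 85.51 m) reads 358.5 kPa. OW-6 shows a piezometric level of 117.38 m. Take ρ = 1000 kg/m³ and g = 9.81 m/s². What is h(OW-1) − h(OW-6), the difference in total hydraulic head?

Δh ≈ 4.67 m

Pressure head at OW-1: ψ = P/(ρg) = 358.5×1000 / (1000 × 9.81) = 36.54 m.
Total head at OW-1: h = z + ψ = 85.51 + 36.54 = 122.05 m.
Total head at OW-6: h = 117.38 m (water level in the piezometer is the total head).
Head difference: h(OW-1) − h(OW-6) = 122.05 − 117.38 = 4.67 m.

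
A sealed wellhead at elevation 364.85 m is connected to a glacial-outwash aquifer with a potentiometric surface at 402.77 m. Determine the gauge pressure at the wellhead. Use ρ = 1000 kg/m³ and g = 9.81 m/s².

Head above the cap: Δh = 402.77 − 364.85 = 37.92 m.
P = ρgΔh = 1000 × 9.81 × 37.92 = 371995 Pa ≈ 372 kPa.

P ≈ 372 kPa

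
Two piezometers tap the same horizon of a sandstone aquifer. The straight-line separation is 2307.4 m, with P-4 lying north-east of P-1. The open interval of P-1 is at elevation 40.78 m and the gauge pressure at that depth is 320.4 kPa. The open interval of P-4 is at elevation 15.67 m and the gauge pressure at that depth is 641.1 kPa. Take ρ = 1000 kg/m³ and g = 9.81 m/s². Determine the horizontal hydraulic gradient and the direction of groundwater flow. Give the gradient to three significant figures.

Pressure head at P-1: ψ = P/(ρg) = 320.4×1000 / (1000 × 9.81) = 32.66 m.
Total head at P-1: h = z + ψ = 40.78 + 32.66 = 73.44 m.
Pressure head at P-4: ψ = P/(ρg) = 641.1×1000 / (1000 × 9.81) = 65.35 m.
Total head at P-4: h = z + ψ = 15.67 + 65.35 = 81.02 m.
Head difference: h(P-1) − h(P-4) = 73.44 − 81.02 = -7.58 m.
Hydraulic gradient: i = |Δh| / L = 7.58 / 2307.4 = 0.00329.
Flow is from higher to lower head: from P-4 toward P-1, i.e. toward the south-west.

i ≈ 0.00329; groundwater flows toward the south-west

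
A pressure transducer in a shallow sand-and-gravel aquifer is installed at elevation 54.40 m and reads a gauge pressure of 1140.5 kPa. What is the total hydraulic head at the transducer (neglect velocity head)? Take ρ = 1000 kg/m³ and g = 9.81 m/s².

ψ = P/(ρg) = 1140.5×1000 / (1000 × 9.81) = 116.26 m.
h = z + ψ = 54.40 + 116.26 = 170.66 m.

h ≈ 170.66 m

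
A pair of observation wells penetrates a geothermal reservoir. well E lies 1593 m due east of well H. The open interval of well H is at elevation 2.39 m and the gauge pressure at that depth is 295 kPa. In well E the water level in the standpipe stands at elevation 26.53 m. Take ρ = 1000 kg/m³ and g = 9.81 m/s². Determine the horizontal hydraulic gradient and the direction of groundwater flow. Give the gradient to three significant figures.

Pressure head at well H: ψ = P/(ρg) = 295×1000 / (1000 × 9.81) = 30.07 m.
Total head at well H: h = z + ψ = 2.39 + 30.07 = 32.46 m.
Total head at well E: h = 26.53 m (water level in the piezometer is the total head).
Head difference: h(well H) − h(well E) = 32.46 − 26.53 = 5.93 m.
Hydraulic gradient: i = |Δh| / L = 5.93 / 1593 = 0.00372.
Flow is from higher to lower head: from well H toward well E, i.e. toward the east.

i ≈ 0.00372; groundwater flows toward the east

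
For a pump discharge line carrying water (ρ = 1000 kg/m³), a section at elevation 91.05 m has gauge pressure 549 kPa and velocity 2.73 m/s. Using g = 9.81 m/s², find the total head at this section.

Pressure head ψ = P/(ρg) = 549×1000 / (1000 × 9.81) = 55.96 m.
Velocity head = v²/(2g) = 2.73² / (2 × 9.81) = 0.380 m.
h = z + ψ + v²/(2g) = 91.05 + 55.96 + 0.380 = 147.39 m.

h ≈ 147.39 m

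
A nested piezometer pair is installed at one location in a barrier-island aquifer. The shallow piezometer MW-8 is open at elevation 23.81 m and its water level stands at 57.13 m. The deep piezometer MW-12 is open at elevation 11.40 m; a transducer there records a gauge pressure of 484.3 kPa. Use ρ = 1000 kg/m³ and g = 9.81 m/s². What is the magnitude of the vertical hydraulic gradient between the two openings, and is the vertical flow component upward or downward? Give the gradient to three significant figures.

Total head at MW-8: h = 57.13 m (water level in the standpipe).
Pressure head at MW-12: ψ = P/(ρg) = 484.3×1000 / (1000 × 9.81) = 49.37 m.
Total head at MW-12: h = z + ψ = 11.40 + 49.37 = 60.77 m.
Δh = h(MW-8) − h(MW-12) = 57.13 − 60.77 = -3.64 m.
Vertical separation Δz = 23.81 − 11.40 = 12.41 m.
|i_v| = |Δh| / Δz = 3.64 / 12.41 = 0.293.
Head is higher in the deep piezometer, so vertical flow is upward (discharge condition).

|i_v| ≈ 0.293; vertical flow is upward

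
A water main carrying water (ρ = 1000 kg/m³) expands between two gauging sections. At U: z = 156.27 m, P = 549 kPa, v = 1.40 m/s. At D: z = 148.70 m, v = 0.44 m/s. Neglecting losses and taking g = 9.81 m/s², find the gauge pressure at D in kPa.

P₂ ≈ 624 kPa

Pressure head at U: ψ₁ = P₁/(ρg) = 549×1000 / (1000 × 9.81) = 55.96 m.
Velocity heads: v₁²/2g = 1.40²/19.62 = 0.100 m; v₂²/2g = 0.44²/19.62 = 0.010 m.
Total head H = z₁ + ψ₁ + v₁²/2g = 156.27 + 55.96 + 0.100 = 212.33 m.
ψ₂ = H − z₂ − v₂²/2g = 212.33 − 148.70 − 0.010 = 63.62 m.
P₂ = ρgψ₂ = 1000 × 9.81 × 63.62 ≈ 624 kPa.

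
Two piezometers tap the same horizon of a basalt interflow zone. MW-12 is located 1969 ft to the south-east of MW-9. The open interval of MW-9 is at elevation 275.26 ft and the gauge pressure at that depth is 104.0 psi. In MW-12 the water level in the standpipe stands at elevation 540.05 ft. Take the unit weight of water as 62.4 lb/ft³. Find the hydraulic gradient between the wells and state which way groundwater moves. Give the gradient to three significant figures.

Pressure head at MW-9: ψ = 144·P/γ = 144 × 104.0 / 62.4 = 240.00 ft.
Total head at MW-9: h = z + ψ = 275.26 + 240.00 = 515.26 ft.
Total head at MW-12: h = 540.05 ft (water level in the piezometer is the total head).
Head difference: h(MW-9) − h(MW-12) = 515.26 − 540.05 = -24.79 ft.
Hydraulic gradient: i = |Δh| / L = 24.79 / 1969 = 0.0126.
Flow is from higher to lower head: from MW-12 toward MW-9, i.e. toward the north-west.

i ≈ 0.0126; groundwater flows toward the north-west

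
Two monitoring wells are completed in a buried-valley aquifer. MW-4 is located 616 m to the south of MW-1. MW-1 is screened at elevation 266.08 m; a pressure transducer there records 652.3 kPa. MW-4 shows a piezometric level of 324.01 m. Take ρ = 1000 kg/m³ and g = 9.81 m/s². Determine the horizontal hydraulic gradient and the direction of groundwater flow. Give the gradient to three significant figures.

Pressure head at MW-1: ψ = P/(ρg) = 652.3×1000 / (1000 × 9.81) = 66.49 m.
Total head at MW-1: h = z + ψ = 266.08 + 66.49 = 332.57 m.
Total head at MW-4: h = 324.01 m (water level in the piezometer is the total head).
Head difference: h(MW-1) − h(MW-4) = 332.57 − 324.01 = 8.56 m.
Hydraulic gradient: i = |Δh| / L = 8.56 / 616 = 0.0139.
Flow is from higher to lower head: from MW-1 toward MW-4, i.e. toward the south.

i ≈ 0.0139; groundwater flows toward the south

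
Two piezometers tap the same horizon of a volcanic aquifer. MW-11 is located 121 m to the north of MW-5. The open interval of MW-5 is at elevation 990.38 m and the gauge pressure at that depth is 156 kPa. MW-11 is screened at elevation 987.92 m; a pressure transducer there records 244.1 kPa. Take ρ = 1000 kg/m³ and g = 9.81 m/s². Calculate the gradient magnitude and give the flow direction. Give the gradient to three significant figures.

Pressure head at MW-5: ψ = P/(ρg) = 156×1000 / (1000 × 9.81) = 15.90 m.
Total head at MW-5: h = z + ψ = 990.38 + 15.90 = 1006.28 m.
Pressure head at MW-11: ψ = P/(ρg) = 244.1×1000 / (1000 × 9.81) = 24.88 m.
Total head at MW-11: h = z + ψ = 987.92 + 24.88 = 1012.80 m.
Head difference: h(MW-5) − h(MW-11) = 1006.28 − 1012.80 = -6.52 m.
Hydraulic gradient: i = |Δh| / L = 6.52 / 121 = 0.0539.
Flow is from higher to lower head: from MW-11 toward MW-5, i.e. toward the south.

i ≈ 0.0539; groundwater flows toward the south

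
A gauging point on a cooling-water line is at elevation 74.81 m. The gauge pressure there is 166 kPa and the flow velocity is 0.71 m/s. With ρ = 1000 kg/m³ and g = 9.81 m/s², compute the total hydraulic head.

Pressure head ψ = P/(ρg) = 166×1000 / (1000 × 9.81) = 16.92 m.
Velocity head = v²/(2g) = 0.71² / (2 × 9.81) = 0.026 m.
h = z + ψ + v²/(2g) = 74.81 + 16.92 + 0.026 = 91.76 m.

h ≈ 91.76 m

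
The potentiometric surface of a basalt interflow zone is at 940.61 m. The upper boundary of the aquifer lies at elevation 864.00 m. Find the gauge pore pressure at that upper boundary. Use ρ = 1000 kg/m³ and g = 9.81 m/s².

P ≈ 752 kPa

Pressure head at the aquifer top: ψ = h − z = 940.61 − 864.00 = 76.61 m.
P = ρgψ = 1000 × 9.81 × 76.61 = 751544 Pa ≈ 752 kPa.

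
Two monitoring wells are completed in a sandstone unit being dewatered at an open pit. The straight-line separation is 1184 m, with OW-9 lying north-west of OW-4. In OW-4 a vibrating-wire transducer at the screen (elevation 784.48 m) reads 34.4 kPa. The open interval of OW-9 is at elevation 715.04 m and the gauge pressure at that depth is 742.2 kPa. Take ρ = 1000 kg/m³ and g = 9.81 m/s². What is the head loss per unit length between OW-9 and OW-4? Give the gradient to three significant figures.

i ≈ 0.00229 m/m

Pressure head at OW-4: ψ = P/(ρg) = 34.4×1000 / (1000 × 9.81) = 3.51 m.
Total head at OW-4: h = z + ψ = 784.48 + 3.51 = 787.99 m.
Pressure head at OW-9: ψ = P/(ρg) = 742.2×1000 / (1000 × 9.81) = 75.66 m.
Total head at OW-9: h = z + ψ = 715.04 + 75.66 = 790.70 m.
Head difference: h(OW-4) − h(OW-9) = 787.99 − 790.70 = -2.71 m.
Hydraulic gradient: i = |Δh| / L = 2.71 / 1184 = 0.00229.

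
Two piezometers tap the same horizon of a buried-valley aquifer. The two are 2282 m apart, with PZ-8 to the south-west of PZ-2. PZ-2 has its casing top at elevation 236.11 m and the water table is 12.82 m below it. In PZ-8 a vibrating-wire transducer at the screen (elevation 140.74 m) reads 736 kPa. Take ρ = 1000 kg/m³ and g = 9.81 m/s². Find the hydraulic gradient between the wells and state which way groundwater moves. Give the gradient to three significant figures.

Total head at PZ-2: h = 236.11 − 12.82 = 223.29 m.
Pressure head at PZ-8: ψ = P/(ρg) = 736×1000 / (1000 × 9.81) = 75.03 m.
Total head at PZ-8: h = z + ψ = 140.74 + 75.03 = 215.77 m.
Head difference: h(PZ-2) − h(PZ-8) = 223.29 − 215.77 = 7.52 m.
Hydraulic gradient: i = |Δh| / L = 7.52 / 2282 = 0.00330.
Flow is from higher to lower head: from PZ-2 toward PZ-8, i.e. toward the south-west.

i ≈ 0.00330; groundwater flows toward the south-west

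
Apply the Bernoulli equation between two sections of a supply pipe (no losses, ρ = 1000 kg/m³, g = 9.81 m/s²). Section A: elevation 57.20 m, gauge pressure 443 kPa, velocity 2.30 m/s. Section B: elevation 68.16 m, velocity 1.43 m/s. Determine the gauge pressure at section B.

Pressure head at A: ψ₁ = P₁/(ρg) = 443×1000 / (1000 × 9.81) = 45.16 m.
Velocity heads: v₁²/2g = 2.30²/19.62 = 0.270 m; v₂²/2g = 1.43²/19.62 = 0.104 m.
Total head H = z₁ + ψ₁ + v₁²/2g = 57.20 + 45.16 + 0.270 = 102.63 m.
ψ₂ = H − z₂ − v₂²/2g = 102.63 − 68.16 − 0.104 = 34.37 m.
P₂ = ρgψ₂ = 1000 × 9.81 × 34.37 ≈ 337 kPa.

P₂ ≈ 337 kPa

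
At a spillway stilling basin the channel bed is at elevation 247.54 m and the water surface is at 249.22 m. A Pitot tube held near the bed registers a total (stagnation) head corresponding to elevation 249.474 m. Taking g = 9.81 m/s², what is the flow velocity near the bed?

v ≈ 2.23 m/s

Near the bed, under hydrostatic conditions, the piezometric head (z + ψ) equals the free-surface elevation, 249.22 m.
Velocity head = total − piezometric = 249.474 − 249.22 = 0.254 m.
v = √(2g·h_v) = √(2 × 9.81 × 0.254) = 2.23 m/s.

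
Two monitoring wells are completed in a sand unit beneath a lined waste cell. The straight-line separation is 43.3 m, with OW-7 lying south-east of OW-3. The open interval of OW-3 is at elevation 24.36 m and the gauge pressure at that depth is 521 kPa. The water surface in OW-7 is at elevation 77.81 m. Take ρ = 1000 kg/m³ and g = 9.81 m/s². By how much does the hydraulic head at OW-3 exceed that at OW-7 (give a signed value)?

Pressure head at OW-3: ψ = P/(ρg) = 521×1000 / (1000 × 9.81) = 53.11 m.
Total head at OW-3: h = z + ψ = 24.36 + 53.11 = 77.47 m.
Total head at OW-7: h = 77.81 m (water level in the piezometer is the total head).
Head difference: h(OW-3) − h(OW-7) = 77.47 − 77.81 = -0.34 m.

Δh ≈ -0.34 m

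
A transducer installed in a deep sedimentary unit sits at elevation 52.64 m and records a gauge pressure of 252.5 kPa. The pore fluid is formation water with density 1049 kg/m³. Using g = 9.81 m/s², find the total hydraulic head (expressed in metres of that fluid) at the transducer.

ψ = P/(ρg) = 252.5×1000 / (1049 × 9.81) = 24.54 m.
h = z + ψ = 52.64 + 24.54 = 77.18 m.

h ≈ 77.18 m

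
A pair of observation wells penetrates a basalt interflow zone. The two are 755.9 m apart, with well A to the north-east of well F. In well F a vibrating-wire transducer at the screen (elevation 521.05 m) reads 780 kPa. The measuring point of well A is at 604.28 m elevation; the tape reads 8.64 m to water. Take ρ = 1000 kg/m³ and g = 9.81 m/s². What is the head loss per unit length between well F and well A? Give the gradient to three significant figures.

Pressure head at well F: ψ = P/(ρg) = 780×1000 / (1000 × 9.81) = 79.51 m.
Total head at well F: h = z + ψ = 521.05 + 79.51 = 600.56 m.
Total head at well A: h = 604.28 − 8.64 = 595.64 m.
Head difference: h(well F) − h(well A) = 600.56 − 595.64 = 4.92 m.
Hydraulic gradient: i = |Δh| / L = 4.92 / 755.9 = 0.00651.

i ≈ 0.00651 m/m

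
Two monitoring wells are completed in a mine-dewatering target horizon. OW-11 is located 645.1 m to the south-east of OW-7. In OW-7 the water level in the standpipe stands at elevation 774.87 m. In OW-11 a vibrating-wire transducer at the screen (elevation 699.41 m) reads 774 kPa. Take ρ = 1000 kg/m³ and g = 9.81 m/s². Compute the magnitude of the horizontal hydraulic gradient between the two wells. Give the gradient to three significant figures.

Total head at OW-7: h = 774.87 m (water level in the piezometer is the total head).
Pressure head at OW-11: ψ = P/(ρg) = 774×1000 / (1000 × 9.81) = 78.90 m.
Total head at OW-11: h = z + ψ = 699.41 + 78.90 = 778.31 m.
Head difference: h(OW-7) − h(OW-11) = 774.87 − 778.31 = -3.44 m.
Hydraulic gradient: i = |Δh| / L = 3.44 / 645.1 = 0.00533.

i ≈ 0.00533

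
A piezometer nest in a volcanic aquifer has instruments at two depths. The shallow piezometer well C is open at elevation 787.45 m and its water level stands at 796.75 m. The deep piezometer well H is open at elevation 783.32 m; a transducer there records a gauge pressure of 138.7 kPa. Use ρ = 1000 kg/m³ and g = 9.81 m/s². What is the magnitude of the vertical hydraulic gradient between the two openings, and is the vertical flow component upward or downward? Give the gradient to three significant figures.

Total head at well C: h = 796.75 m (water level in the standpipe).
Pressure head at well H: ψ = P/(ρg) = 138.7×1000 / (1000 × 9.81) = 14.14 m.
Total head at well H: h = z + ψ = 783.32 + 14.14 = 797.46 m.
Δh = h(well C) − h(well H) = 796.75 − 797.46 = -0.71 m.
Vertical separation Δz = 787.45 − 783.32 = 4.13 m.
|i_v| = |Δh| / Δz = 0.71 / 4.13 = 0.172.
Head is higher in the deep piezometer, so vertical flow is upward (discharge condition).

|i_v| ≈ 0.172; vertical flow is upward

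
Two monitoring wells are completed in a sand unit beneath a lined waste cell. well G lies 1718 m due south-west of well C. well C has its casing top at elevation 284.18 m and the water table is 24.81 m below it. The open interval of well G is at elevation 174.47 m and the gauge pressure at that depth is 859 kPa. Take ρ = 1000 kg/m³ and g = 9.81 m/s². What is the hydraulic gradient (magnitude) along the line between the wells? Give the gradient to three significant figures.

Total head at well C: h = 284.18 − 24.81 = 259.37 m.
Pressure head at well G: ψ = P/(ρg) = 859×1000 / (1000 × 9.81) = 87.56 m.
Total head at well G: h = z + ψ = 174.47 + 87.56 = 262.03 m.
Head difference: h(well C) − h(well G) = 259.37 − 262.03 = -2.66 m.
Hydraulic gradient: i = |Δh| / L = 2.66 / 1718 = 0.00155.

i ≈ 0.00155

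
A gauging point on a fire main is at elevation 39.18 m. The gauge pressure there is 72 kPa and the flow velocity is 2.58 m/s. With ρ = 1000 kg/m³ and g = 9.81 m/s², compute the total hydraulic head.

Pressure head ψ = P/(ρg) = 72×1000 / (1000 × 9.81) = 7.34 m.
Velocity head = v²/(2g) = 2.58² / (2 × 9.81) = 0.339 m.
h = z + ψ + v²/(2g) = 39.18 + 7.34 + 0.339 = 46.86 m.

h ≈ 46.86 m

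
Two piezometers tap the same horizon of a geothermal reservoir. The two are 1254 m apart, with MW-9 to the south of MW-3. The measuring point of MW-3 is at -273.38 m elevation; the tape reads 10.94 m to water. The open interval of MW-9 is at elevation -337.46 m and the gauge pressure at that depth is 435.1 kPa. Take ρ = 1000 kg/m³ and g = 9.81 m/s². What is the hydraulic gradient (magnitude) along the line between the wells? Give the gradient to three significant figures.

i ≈ 0.00701

Total head at MW-3: h = -273.38 − 10.94 = -284.32 m.
Pressure head at MW-9: ψ = P/(ρg) = 435.1×1000 / (1000 × 9.81) = 44.35 m.
Total head at MW-9: h = z + ψ = -337.46 + 44.35 = -293.11 m.
Head difference: h(MW-3) − h(MW-9) = -284.32 − (-293.11) = 8.79 m.
Hydraulic gradient: i = |Δh| / L = 8.79 / 1254 = 0.00701.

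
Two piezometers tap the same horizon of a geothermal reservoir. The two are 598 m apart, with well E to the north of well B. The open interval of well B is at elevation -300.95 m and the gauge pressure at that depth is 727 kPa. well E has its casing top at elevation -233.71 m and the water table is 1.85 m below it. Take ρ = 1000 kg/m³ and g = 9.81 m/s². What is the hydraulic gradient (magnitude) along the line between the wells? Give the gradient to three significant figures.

i ≈ 0.0146

Pressure head at well B: ψ = P/(ρg) = 727×1000 / (1000 × 9.81) = 74.11 m.
Total head at well B: h = z + ψ = -300.95 + 74.11 = -226.84 m.
Total head at well E: h = -233.71 − 1.85 = -235.56 m.
Head difference: h(well B) − h(well E) = -226.84 − (-235.56) = 8.72 m.
Hydraulic gradient: i = |Δh| / L = 8.72 / 598 = 0.0146.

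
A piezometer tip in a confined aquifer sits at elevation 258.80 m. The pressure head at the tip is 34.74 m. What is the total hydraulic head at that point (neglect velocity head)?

h ≈ 293.54 m

h = z + ψ = 258.80 + 34.74 = 293.54 m.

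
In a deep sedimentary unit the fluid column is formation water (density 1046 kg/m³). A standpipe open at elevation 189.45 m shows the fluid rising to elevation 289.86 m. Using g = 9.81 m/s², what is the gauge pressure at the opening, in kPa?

P ≈ 1030 kPa

Pressure head ψ = h − z = 289.86 − 189.45 = 100.41 m.
P = ρgψ = 1046 × 9.81 × 100.41 = 1030333 Pa ≈ 1030 kPa.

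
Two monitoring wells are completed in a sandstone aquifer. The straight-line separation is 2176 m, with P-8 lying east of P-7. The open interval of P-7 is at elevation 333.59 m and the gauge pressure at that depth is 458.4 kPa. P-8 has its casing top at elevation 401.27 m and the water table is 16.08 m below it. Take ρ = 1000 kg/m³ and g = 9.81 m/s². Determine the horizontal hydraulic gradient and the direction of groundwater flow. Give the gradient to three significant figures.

i ≈ 0.00224; groundwater flows toward the west

Pressure head at P-7: ψ = P/(ρg) = 458.4×1000 / (1000 × 9.81) = 46.73 m.
Total head at P-7: h = z + ψ = 333.59 + 46.73 = 380.32 m.
Total head at P-8: h = 401.27 − 16.08 = 385.19 m.
Head difference: h(P-7) − h(P-8) = 380.32 − 385.19 = -4.87 m.
Hydraulic gradient: i = |Δh| / L = 4.87 / 2176 = 0.00224.
Flow is from higher to lower head: from P-8 toward P-7, i.e. toward the west.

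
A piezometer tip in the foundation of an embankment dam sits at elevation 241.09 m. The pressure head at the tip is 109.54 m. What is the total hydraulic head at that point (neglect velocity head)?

h = z + ψ = 241.09 + 109.54 = 350.63 m.

h ≈ 350.63 m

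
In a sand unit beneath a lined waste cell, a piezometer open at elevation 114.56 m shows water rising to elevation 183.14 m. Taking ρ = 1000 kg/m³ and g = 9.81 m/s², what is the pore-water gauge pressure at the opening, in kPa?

P ≈ 673 kPa

Pressure head ψ = h − z = 183.14 − 114.56 = 68.58 m.
P = ρgψ = 1000 × 9.81 × 68.58 = 672770 Pa ≈ 673 kPa.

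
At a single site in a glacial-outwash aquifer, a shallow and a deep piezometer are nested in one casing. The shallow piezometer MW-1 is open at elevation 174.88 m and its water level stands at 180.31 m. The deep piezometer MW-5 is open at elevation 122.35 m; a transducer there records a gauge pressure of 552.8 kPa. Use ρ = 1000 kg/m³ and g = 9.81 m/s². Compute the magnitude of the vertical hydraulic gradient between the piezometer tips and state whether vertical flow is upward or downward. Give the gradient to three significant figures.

Total head at MW-1: h = 180.31 m (water level in the standpipe).
Pressure head at MW-5: ψ = P/(ρg) = 552.8×1000 / (1000 × 9.81) = 56.35 m.
Total head at MW-5: h = z + ψ = 122.35 + 56.35 = 178.70 m.
Δh = h(MW-1) − h(MW-5) = 180.31 − 178.70 = 1.61 m.
Vertical separation Δz = 174.88 − 122.35 = 52.53 m.
|i_v| = |Δh| / Δz = 1.61 / 52.53 = 0.0306.
Head is higher in the shallow piezometer, so vertical flow is downward (recharge condition).

|i_v| ≈ 0.0306; vertical flow is downward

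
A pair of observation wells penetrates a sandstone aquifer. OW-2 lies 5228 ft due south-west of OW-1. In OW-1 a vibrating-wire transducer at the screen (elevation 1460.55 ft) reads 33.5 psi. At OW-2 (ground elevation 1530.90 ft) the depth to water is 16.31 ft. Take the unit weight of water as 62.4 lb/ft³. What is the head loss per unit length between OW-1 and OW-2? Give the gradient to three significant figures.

Pressure head at OW-1: ψ = 144·P/γ = 144 × 33.5 / 62.4 = 77.31 ft.
Total head at OW-1: h = z + ψ = 1460.55 + 77.31 = 1537.86 ft.
Total head at OW-2: h = 1530.90 − 16.31 = 1514.59 ft.
Head difference: h(OW-1) − h(OW-2) = 1537.86 − 1514.59 = 23.27 ft.
Hydraulic gradient: i = |Δh| / L = 23.27 / 5228 = 0.00445.

i ≈ 0.00445 ft/ft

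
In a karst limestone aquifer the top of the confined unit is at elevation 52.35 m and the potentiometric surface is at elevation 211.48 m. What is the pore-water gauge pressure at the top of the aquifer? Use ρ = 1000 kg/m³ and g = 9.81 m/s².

Pressure head at the aquifer top: ψ = h − z = 211.48 − 52.35 = 159.13 m.
P = ρgψ = 1000 × 9.81 × 159.13 = 1561065 Pa ≈ 1560 kPa.

P ≈ 1560 kPa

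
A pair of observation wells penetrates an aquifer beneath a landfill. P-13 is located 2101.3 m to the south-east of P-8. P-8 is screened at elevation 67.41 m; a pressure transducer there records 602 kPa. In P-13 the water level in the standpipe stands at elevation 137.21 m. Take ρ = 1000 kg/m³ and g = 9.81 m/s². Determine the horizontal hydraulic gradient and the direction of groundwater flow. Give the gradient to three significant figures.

Pressure head at P-8: ψ = P/(ρg) = 602×1000 / (1000 × 9.81) = 61.37 m.
Total head at P-8: h = z + ψ = 67.41 + 61.37 = 128.78 m.
Total head at P-13: h = 137.21 m (water level in the piezometer is the total head).
Head difference: h(P-8) − h(P-13) = 128.78 − 137.21 = -8.43 m.
Hydraulic gradient: i = |Δh| / L = 8.43 / 2101.3 = 0.00401.
Flow is from higher to lower head: from P-13 toward P-8, i.e. toward the north-west.

i ≈ 0.00401; groundwater flows toward the north-west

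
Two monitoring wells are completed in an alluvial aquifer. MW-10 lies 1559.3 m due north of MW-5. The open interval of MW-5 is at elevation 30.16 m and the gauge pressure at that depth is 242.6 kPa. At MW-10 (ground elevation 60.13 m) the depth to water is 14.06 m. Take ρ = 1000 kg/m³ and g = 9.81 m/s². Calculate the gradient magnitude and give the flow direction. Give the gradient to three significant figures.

i ≈ 0.00566; groundwater flows toward the north

Pressure head at MW-5: ψ = P/(ρg) = 242.6×1000 / (1000 × 9.81) = 24.73 m.
Total head at MW-5: h = z + ψ = 30.16 + 24.73 = 54.89 m.
Total head at MW-10: h = 60.13 − 14.06 = 46.07 m.
Head difference: h(MW-5) − h(MW-10) = 54.89 − 46.07 = 8.82 m.
Hydraulic gradient: i = |Δh| / L = 8.82 / 1559.3 = 0.00566.
Flow is from higher to lower head: from MW-5 toward MW-10, i.e. toward the north.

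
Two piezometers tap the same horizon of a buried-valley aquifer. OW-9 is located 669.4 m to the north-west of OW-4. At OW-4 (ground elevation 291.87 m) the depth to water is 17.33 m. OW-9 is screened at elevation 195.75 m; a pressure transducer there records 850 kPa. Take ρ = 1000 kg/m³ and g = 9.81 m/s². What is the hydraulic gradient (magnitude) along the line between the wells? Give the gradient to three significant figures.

Total head at OW-4: h = 291.87 − 17.33 = 274.54 m.
Pressure head at OW-9: ψ = P/(ρg) = 850×1000 / (1000 × 9.81) = 86.65 m.
Total head at OW-9: h = z + ψ = 195.75 + 86.65 = 282.40 m.
Head difference: h(OW-4) − h(OW-9) = 274.54 − 282.40 = -7.86 m.
Hydraulic gradient: i = |Δh| / L = 7.86 / 669.4 = 0.0117.

i ≈ 0.0117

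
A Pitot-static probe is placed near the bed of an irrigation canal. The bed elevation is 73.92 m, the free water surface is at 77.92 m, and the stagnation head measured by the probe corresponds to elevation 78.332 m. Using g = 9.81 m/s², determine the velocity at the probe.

v ≈ 2.84 m/s

Near the bed, under hydrostatic conditions, the piezometric head (z + ψ) equals the free-surface elevation, 77.92 m.
Velocity head = total − piezometric = 78.332 − 77.92 = 0.412 m.
v = √(2g·h_v) = √(2 × 9.81 × 0.412) = 2.84 m/s.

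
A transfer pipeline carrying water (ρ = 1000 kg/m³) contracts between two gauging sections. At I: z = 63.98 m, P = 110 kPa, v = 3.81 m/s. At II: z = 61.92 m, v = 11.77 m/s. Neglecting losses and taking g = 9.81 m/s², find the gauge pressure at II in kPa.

Pressure head at I: ψ₁ = P₁/(ρg) = 110×1000 / (1000 × 9.81) = 11.21 m.
Velocity heads: v₁²/2g = 3.81²/19.62 = 0.740 m; v₂²/2g = 11.77²/19.62 = 7.061 m.
Total head H = z₁ + ψ₁ + v₁²/2g = 63.98 + 11.21 + 0.740 = 75.93 m.
ψ₂ = H − z₂ − v₂²/2g = 75.93 − 61.92 − 7.061 = 6.95 m.
P₂ = ρgψ₂ = 1000 × 9.81 × 6.95 ≈ 68.2 kPa.

P₂ ≈ 68.2 kPa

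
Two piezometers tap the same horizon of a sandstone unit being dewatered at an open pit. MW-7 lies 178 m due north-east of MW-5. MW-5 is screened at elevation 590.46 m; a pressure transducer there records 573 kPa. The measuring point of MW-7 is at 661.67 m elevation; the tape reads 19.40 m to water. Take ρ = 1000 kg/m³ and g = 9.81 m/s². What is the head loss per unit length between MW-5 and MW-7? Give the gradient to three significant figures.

i ≈ 0.0371 m/m

Pressure head at MW-5: ψ = P/(ρg) = 573×1000 / (1000 × 9.81) = 58.41 m.
Total head at MW-5: h = z + ψ = 590.46 + 58.41 = 648.87 m.
Total head at MW-7: h = 661.67 − 19.40 = 642.27 m.
Head difference: h(MW-5) − h(MW-7) = 648.87 − 642.27 = 6.60 m.
Hydraulic gradient: i = |Δh| / L = 6.60 / 178 = 0.0371.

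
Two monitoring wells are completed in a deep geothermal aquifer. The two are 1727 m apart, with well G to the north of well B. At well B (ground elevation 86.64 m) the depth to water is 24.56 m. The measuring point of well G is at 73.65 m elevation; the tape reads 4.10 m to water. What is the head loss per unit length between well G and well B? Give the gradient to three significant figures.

i ≈ 0.00433 m/m

Total head at well B: h = 86.64 − 24.56 = 62.08 m.
Total head at well G: h = 73.65 − 4.10 = 69.55 m.
Head difference: h(well B) − h(well G) = 62.08 − 69.55 = -7.47 m.
Hydraulic gradient: i = |Δh| / L = 7.47 / 1727 = 0.00433.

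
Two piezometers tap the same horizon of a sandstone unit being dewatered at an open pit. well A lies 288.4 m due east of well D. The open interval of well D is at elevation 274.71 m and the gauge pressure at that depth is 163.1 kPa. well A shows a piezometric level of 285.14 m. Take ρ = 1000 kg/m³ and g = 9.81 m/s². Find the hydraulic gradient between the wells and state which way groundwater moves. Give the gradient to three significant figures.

Pressure head at well D: ψ = P/(ρg) = 163.1×1000 / (1000 × 9.81) = 16.63 m.
Total head at well D: h = z + ψ = 274.71 + 16.63 = 291.34 m.
Total head at well A: h = 285.14 m (water level in the piezometer is the total head).
Head difference: h(well D) − h(well A) = 291.34 − 285.14 = 6.20 m.
Hydraulic gradient: i = |Δh| / L = 6.20 / 288.4 = 0.0215.
Flow is from higher to lower head: from well D toward well A, i.e. toward the east.

i ≈ 0.0215; groundwater flows toward the east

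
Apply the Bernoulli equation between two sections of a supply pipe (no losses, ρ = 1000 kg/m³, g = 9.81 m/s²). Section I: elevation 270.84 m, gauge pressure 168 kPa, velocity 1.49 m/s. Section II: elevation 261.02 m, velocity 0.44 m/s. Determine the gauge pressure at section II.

Pressure head at I: ψ₁ = P₁/(ρg) = 168×1000 / (1000 × 9.81) = 17.13 m.
Velocity heads: v₁²/2g = 1.49²/19.62 = 0.113 m; v₂²/2g = 0.44²/19.62 = 0.010 m.
Total head H = z₁ + ψ₁ + v₁²/2g = 270.84 + 17.13 + 0.113 = 288.08 m.
ψ₂ = H − z₂ − v₂²/2g = 288.08 − 261.02 − 0.010 = 27.05 m.
P₂ = ρgψ₂ = 1000 × 9.81 × 27.05 ≈ 265 kPa.

P₂ ≈ 265 kPa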